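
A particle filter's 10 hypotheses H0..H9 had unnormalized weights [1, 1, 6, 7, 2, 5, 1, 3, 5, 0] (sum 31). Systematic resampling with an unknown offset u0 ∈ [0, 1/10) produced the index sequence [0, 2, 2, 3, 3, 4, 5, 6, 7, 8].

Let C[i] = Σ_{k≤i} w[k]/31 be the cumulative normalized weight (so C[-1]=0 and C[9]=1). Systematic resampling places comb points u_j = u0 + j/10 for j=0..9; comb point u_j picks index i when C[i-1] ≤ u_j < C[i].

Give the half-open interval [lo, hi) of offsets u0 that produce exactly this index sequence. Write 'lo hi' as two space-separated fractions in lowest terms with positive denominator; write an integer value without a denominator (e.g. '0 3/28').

3/310 1/31

C = [1/31, 2/31, 8/31, 15/31, 17/31, 22/31, 23/31, 26/31, 1, 1]
j=0 picked index 0: u0 ∈ [0, 1/31)
j=1 picked index 2: u0 ∈ [-11/310, 49/310)
j=2 picked index 2: u0 ∈ [-21/155, 9/155)
j=3 picked index 3: u0 ∈ [-13/310, 57/310)
j=4 picked index 3: u0 ∈ [-22/155, 13/155)
j=5 picked index 4: u0 ∈ [-1/62, 3/62)
j=6 picked index 5: u0 ∈ [-8/155, 17/155)
j=7 picked index 6: u0 ∈ [3/310, 13/310)
j=8 picked index 7: u0 ∈ [-9/155, 6/155)
j=9 picked index 8: u0 ∈ [-19/310, 1/10)
intersection: [3/310, 1/31)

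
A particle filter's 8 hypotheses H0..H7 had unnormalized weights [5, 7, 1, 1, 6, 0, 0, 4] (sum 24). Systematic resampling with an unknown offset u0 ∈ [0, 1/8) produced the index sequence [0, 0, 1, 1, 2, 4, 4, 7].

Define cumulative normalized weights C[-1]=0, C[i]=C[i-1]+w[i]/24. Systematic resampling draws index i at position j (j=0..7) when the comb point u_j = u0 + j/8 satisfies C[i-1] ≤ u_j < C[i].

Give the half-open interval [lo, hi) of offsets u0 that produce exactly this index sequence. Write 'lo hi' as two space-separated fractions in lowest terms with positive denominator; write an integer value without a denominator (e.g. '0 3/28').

0 1/24

C = [5/24, 1/2, 13/24, 7/12, 5/6, 5/6, 5/6, 1]
j=0 picked index 0: u0 ∈ [0, 5/24)
j=1 picked index 0: u0 ∈ [-1/8, 1/12)
j=2 picked index 1: u0 ∈ [-1/24, 1/4)
j=3 picked index 1: u0 ∈ [-1/6, 1/8)
j=4 picked index 2: u0 ∈ [0, 1/24)
j=5 picked index 4: u0 ∈ [-1/24, 5/24)
j=6 picked index 4: u0 ∈ [-1/6, 1/12)
j=7 picked index 7: u0 ∈ [-1/24, 1/8)
intersection: [0, 1/24)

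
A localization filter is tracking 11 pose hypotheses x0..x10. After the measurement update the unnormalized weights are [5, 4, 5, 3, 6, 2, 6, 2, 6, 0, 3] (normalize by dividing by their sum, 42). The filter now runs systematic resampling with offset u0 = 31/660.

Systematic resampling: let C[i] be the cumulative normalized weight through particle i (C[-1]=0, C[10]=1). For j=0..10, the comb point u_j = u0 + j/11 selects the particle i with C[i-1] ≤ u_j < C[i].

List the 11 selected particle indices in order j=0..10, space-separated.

0 1 2 2 4 4 5 6 7 8 10

C = [5/42, 3/14, 1/3, 17/42, 23/42, 25/42, 31/42, 11/14, 13/14, 13/14, 1]
j=0: u_0=31/660 ∈ [0, 5/42) → index 0
j=1: u_1=91/660 ∈ [5/42, 3/14) → index 1
j=2: u_2=151/660 ∈ [3/14, 1/3) → index 2
j=3: u_3=211/660 ∈ [3/14, 1/3) → index 2
j=4: u_4=271/660 ∈ [17/42, 23/42) → index 4
j=5: u_5=331/660 ∈ [17/42, 23/42) → index 4
j=6: u_6=391/660 ∈ [23/42, 25/42) → index 5
j=7: u_7=41/60 ∈ [25/42, 31/42) → index 6
j=8: u_8=511/660 ∈ [31/42, 11/14) → index 7
j=9: u_9=571/660 ∈ [11/14, 13/14) → index 8
j=10: u_10=631/660 ∈ [13/14, 1) → index 10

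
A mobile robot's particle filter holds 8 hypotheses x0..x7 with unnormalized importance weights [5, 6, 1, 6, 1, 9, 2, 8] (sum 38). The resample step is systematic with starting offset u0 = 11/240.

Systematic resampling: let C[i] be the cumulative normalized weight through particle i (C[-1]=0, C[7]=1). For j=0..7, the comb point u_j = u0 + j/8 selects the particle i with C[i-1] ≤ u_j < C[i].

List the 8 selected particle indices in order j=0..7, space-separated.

0 1 2 3 5 5 7 7

C = [5/38, 11/38, 6/19, 9/19, 1/2, 14/19, 15/19, 1]
j=0: u_0=11/240 ∈ [0, 5/38) → index 0
j=1: u_1=41/240 ∈ [5/38, 11/38) → index 1
j=2: u_2=71/240 ∈ [11/38, 6/19) → index 2
j=3: u_3=101/240 ∈ [6/19, 9/19) → index 3
j=4: u_4=131/240 ∈ [1/2, 14/19) → index 5
j=5: u_5=161/240 ∈ [1/2, 14/19) → index 5
j=6: u_6=191/240 ∈ [15/19, 1) → index 7
j=7: u_7=221/240 ∈ [15/19, 1) → index 7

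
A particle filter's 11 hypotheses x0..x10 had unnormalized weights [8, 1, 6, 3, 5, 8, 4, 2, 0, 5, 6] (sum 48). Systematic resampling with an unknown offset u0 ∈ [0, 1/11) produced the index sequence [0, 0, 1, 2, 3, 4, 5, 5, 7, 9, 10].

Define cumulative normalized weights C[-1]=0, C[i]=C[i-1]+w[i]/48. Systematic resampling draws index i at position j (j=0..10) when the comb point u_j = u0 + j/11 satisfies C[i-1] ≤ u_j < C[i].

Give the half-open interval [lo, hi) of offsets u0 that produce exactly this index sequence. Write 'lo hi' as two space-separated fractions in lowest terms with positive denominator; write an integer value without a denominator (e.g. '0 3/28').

1/528 1/176

C = [1/6, 3/16, 5/16, 3/8, 23/48, 31/48, 35/48, 37/48, 37/48, 7/8, 1]
j=0 picked index 0: u0 ∈ [0, 1/6)
j=1 picked index 0: u0 ∈ [-1/11, 5/66)
j=2 picked index 1: u0 ∈ [-1/66, 1/176)
j=3 picked index 2: u0 ∈ [-15/176, 7/176)
j=4 picked index 3: u0 ∈ [-9/176, 1/88)
j=5 picked index 4: u0 ∈ [-7/88, 13/528)
j=6 picked index 5: u0 ∈ [-35/528, 53/528)
j=7 picked index 5: u0 ∈ [-83/528, 5/528)
j=8 picked index 7: u0 ∈ [1/528, 23/528)
j=9 picked index 9: u0 ∈ [-25/528, 5/88)
j=10 picked index 10: u0 ∈ [-3/88, 1/11)
intersection: [1/528, 1/176)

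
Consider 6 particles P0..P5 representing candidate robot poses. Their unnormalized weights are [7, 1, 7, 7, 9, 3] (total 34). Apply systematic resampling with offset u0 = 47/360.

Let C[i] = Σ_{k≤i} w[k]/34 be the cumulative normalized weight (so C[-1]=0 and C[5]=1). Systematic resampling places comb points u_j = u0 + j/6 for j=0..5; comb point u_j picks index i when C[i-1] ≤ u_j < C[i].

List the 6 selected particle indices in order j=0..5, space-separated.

C = [7/34, 4/17, 15/34, 11/17, 31/34, 1]
j=0: u_0=47/360 ∈ [0, 7/34) → index 0
j=1: u_1=107/360 ∈ [4/17, 15/34) → index 2
j=2: u_2=167/360 ∈ [15/34, 11/17) → index 3
j=3: u_3=227/360 ∈ [15/34, 11/17) → index 3
j=4: u_4=287/360 ∈ [11/17, 31/34) → index 4
j=5: u_5=347/360 ∈ [31/34, 1) → index 5

0 2 3 3 4 5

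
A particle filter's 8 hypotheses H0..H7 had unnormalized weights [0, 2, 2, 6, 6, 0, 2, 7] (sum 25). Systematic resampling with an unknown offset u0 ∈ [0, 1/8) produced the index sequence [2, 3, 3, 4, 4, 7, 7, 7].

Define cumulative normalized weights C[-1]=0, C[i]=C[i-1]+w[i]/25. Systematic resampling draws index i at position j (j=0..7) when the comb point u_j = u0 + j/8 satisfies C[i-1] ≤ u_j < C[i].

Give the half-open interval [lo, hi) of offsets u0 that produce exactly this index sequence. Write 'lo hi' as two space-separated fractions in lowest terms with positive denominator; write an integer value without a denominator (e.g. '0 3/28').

C = [0, 2/25, 4/25, 2/5, 16/25, 16/25, 18/25, 1]
j=0 picked index 2: u0 ∈ [2/25, 4/25)
j=1 picked index 3: u0 ∈ [7/200, 11/40)
j=2 picked index 3: u0 ∈ [-9/100, 3/20)
j=3 picked index 4: u0 ∈ [1/40, 53/200)
j=4 picked index 4: u0 ∈ [-1/10, 7/50)
j=5 picked index 7: u0 ∈ [19/200, 3/8)
j=6 picked index 7: u0 ∈ [-3/100, 1/4)
j=7 picked index 7: u0 ∈ [-31/200, 1/8)
intersection: [19/200, 1/8)

19/200 1/8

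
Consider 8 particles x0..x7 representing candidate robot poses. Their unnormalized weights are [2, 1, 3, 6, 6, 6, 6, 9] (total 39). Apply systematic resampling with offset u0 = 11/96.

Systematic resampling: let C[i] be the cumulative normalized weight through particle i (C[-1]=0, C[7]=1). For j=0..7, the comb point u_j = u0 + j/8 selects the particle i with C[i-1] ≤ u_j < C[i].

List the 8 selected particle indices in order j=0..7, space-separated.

2 3 4 5 5 6 7 7

C = [2/39, 1/13, 2/13, 4/13, 6/13, 8/13, 10/13, 1]
j=0: u_0=11/96 ∈ [1/13, 2/13) → index 2
j=1: u_1=23/96 ∈ [2/13, 4/13) → index 3
j=2: u_2=35/96 ∈ [4/13, 6/13) → index 4
j=3: u_3=47/96 ∈ [6/13, 8/13) → index 5
j=4: u_4=59/96 ∈ [6/13, 8/13) → index 5
j=5: u_5=71/96 ∈ [8/13, 10/13) → index 6
j=6: u_6=83/96 ∈ [10/13, 1) → index 7
j=7: u_7=95/96 ∈ [10/13, 1) → index 7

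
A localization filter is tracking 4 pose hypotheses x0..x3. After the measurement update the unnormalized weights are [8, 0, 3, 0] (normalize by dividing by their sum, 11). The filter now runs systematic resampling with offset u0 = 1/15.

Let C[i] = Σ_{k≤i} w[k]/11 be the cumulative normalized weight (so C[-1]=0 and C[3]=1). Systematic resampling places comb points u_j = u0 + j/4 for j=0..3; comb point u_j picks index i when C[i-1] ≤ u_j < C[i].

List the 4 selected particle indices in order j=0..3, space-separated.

0 0 0 2

C = [8/11, 8/11, 1, 1]
j=0: u_0=1/15 ∈ [0, 8/11) → index 0
j=1: u_1=19/60 ∈ [0, 8/11) → index 0
j=2: u_2=17/30 ∈ [0, 8/11) → index 0
j=3: u_3=49/60 ∈ [8/11, 1) → index 2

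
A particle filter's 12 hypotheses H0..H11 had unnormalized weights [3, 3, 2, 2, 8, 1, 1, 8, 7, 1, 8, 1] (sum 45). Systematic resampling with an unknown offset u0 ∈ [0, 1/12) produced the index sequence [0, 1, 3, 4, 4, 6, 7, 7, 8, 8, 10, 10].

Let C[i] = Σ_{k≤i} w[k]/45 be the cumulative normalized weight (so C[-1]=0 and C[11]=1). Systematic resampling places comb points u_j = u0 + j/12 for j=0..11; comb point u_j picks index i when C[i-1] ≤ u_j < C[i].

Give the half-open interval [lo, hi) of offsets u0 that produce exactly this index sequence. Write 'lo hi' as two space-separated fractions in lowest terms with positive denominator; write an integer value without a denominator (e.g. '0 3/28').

1/90 1/36

C = [1/15, 2/15, 8/45, 2/9, 2/5, 19/45, 4/9, 28/45, 7/9, 4/5, 44/45, 1]
j=0 picked index 0: u0 ∈ [0, 1/15)
j=1 picked index 1: u0 ∈ [-1/60, 1/20)
j=2 picked index 3: u0 ∈ [1/90, 1/18)
j=3 picked index 4: u0 ∈ [-1/36, 3/20)
j=4 picked index 4: u0 ∈ [-1/9, 1/15)
j=5 picked index 6: u0 ∈ [1/180, 1/36)
j=6 picked index 7: u0 ∈ [-1/18, 11/90)
j=7 picked index 7: u0 ∈ [-5/36, 7/180)
j=8 picked index 8: u0 ∈ [-2/45, 1/9)
j=9 picked index 8: u0 ∈ [-23/180, 1/36)
j=10 picked index 10: u0 ∈ [-1/30, 13/90)
j=11 picked index 10: u0 ∈ [-7/60, 11/180)
intersection: [1/90, 1/36)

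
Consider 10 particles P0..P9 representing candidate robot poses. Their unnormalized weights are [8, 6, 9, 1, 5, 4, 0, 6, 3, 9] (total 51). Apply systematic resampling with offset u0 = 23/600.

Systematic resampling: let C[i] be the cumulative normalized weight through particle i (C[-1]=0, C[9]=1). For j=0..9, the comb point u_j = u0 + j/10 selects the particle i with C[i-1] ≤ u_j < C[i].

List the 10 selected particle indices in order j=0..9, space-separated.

0 0 1 2 2 4 5 7 9 9

C = [8/51, 14/51, 23/51, 8/17, 29/51, 11/17, 11/17, 13/17, 14/17, 1]
j=0: u_0=23/600 ∈ [0, 8/51) → index 0
j=1: u_1=83/600 ∈ [0, 8/51) → index 0
j=2: u_2=143/600 ∈ [8/51, 14/51) → index 1
j=3: u_3=203/600 ∈ [14/51, 23/51) → index 2
j=4: u_4=263/600 ∈ [14/51, 23/51) → index 2
j=5: u_5=323/600 ∈ [8/17, 29/51) → index 4
j=6: u_6=383/600 ∈ [29/51, 11/17) → index 5
j=7: u_7=443/600 ∈ [11/17, 13/17) → index 7
j=8: u_8=503/600 ∈ [14/17, 1) → index 9
j=9: u_9=563/600 ∈ [14/17, 1) → index 9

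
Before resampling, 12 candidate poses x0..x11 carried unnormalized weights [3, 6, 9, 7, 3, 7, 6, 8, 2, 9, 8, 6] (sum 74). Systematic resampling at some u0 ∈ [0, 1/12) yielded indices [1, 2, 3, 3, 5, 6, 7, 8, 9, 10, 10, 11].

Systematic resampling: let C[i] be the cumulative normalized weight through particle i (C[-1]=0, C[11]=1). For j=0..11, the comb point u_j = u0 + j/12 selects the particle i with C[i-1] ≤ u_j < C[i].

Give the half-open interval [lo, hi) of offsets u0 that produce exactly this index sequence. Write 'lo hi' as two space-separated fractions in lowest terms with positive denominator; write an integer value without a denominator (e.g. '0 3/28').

35/444 1/12

C = [3/74, 9/74, 9/37, 25/74, 14/37, 35/74, 41/74, 49/74, 51/74, 30/37, 34/37, 1]
j=0 picked index 1: u0 ∈ [3/74, 9/74)
j=1 picked index 2: u0 ∈ [17/444, 71/444)
j=2 picked index 3: u0 ∈ [17/222, 19/111)
j=3 picked index 3: u0 ∈ [-1/148, 13/148)
j=4 picked index 5: u0 ∈ [5/111, 31/222)
j=5 picked index 6: u0 ∈ [25/444, 61/444)
j=6 picked index 7: u0 ∈ [2/37, 6/37)
j=7 picked index 8: u0 ∈ [35/444, 47/444)
j=8 picked index 9: u0 ∈ [5/222, 16/111)
j=9 picked index 10: u0 ∈ [9/148, 25/148)
j=10 picked index 10: u0 ∈ [-5/222, 19/222)
j=11 picked index 11: u0 ∈ [1/444, 1/12)
intersection: [35/444, 1/12)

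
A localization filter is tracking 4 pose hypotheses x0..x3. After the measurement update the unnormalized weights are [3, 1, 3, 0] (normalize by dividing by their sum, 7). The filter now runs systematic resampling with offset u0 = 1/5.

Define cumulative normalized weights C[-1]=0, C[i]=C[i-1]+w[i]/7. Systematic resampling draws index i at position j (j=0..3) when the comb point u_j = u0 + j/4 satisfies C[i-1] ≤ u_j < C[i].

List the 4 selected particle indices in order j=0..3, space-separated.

0 1 2 2

C = [3/7, 4/7, 1, 1]
j=0: u_0=1/5 ∈ [0, 3/7) → index 0
j=1: u_1=9/20 ∈ [3/7, 4/7) → index 1
j=2: u_2=7/10 ∈ [4/7, 1) → index 2
j=3: u_3=19/20 ∈ [4/7, 1) → index 2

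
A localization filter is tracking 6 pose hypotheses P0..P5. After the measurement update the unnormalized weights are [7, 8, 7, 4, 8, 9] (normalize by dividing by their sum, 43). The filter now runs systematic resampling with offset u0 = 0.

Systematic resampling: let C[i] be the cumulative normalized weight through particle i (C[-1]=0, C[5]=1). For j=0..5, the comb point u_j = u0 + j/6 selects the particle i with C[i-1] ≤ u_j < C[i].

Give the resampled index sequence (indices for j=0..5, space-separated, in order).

0 1 1 2 4 5

C = [7/43, 15/43, 22/43, 26/43, 34/43, 1]
j=0: u_0=0 ∈ [0, 7/43) → index 0
j=1: u_1=1/6 ∈ [7/43, 15/43) → index 1
j=2: u_2=1/3 ∈ [7/43, 15/43) → index 1
j=3: u_3=1/2 ∈ [15/43, 22/43) → index 2
j=4: u_4=2/3 ∈ [26/43, 34/43) → index 4
j=5: u_5=5/6 ∈ [34/43, 1) → index 5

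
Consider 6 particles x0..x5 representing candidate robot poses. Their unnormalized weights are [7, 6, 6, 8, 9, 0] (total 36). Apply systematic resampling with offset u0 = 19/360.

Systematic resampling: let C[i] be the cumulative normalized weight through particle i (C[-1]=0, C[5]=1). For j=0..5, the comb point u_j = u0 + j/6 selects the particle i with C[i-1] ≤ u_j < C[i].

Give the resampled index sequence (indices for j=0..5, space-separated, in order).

0 1 2 3 3 4

C = [7/36, 13/36, 19/36, 3/4, 1, 1]
j=0: u_0=19/360 ∈ [0, 7/36) → index 0
j=1: u_1=79/360 ∈ [7/36, 13/36) → index 1
j=2: u_2=139/360 ∈ [13/36, 19/36) → index 2
j=3: u_3=199/360 ∈ [19/36, 3/4) → index 3
j=4: u_4=259/360 ∈ [19/36, 3/4) → index 3
j=5: u_5=319/360 ∈ [3/4, 1) → index 4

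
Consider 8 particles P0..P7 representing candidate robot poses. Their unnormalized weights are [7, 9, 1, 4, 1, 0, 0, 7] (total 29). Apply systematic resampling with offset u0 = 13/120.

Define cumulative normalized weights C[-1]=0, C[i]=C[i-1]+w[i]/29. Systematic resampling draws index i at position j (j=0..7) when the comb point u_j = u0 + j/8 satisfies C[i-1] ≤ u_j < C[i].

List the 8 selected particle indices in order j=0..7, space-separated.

0 0 1 1 3 4 7 7

C = [7/29, 16/29, 17/29, 21/29, 22/29, 22/29, 22/29, 1]
j=0: u_0=13/120 ∈ [0, 7/29) → index 0
j=1: u_1=7/30 ∈ [0, 7/29) → index 0
j=2: u_2=43/120 ∈ [7/29, 16/29) → index 1
j=3: u_3=29/60 ∈ [7/29, 16/29) → index 1
j=4: u_4=73/120 ∈ [17/29, 21/29) → index 3
j=5: u_5=11/15 ∈ [21/29, 22/29) → index 4
j=6: u_6=103/120 ∈ [22/29, 1) → index 7
j=7: u_7=59/60 ∈ [22/29, 1) → index 7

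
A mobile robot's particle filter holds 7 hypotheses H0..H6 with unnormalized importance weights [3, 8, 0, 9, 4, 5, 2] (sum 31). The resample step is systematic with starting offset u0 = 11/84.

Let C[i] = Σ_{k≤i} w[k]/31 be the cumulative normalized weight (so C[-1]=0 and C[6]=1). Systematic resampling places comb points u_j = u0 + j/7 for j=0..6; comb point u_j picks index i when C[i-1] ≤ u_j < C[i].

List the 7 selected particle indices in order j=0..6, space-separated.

C = [3/31, 11/31, 11/31, 20/31, 24/31, 29/31, 1]
j=0: u_0=11/84 ∈ [3/31, 11/31) → index 1
j=1: u_1=23/84 ∈ [3/31, 11/31) → index 1
j=2: u_2=5/12 ∈ [11/31, 20/31) → index 3
j=3: u_3=47/84 ∈ [11/31, 20/31) → index 3
j=4: u_4=59/84 ∈ [20/31, 24/31) → index 4
j=5: u_5=71/84 ∈ [24/31, 29/31) → index 5
j=6: u_6=83/84 ∈ [29/31, 1) → index 6

1 1 3 3 4 5 6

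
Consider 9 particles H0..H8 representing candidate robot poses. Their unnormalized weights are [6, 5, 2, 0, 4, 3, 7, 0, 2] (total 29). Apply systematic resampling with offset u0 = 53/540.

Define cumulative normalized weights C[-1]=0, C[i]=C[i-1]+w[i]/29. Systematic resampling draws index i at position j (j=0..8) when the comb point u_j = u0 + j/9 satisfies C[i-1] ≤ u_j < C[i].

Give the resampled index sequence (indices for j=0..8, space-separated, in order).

C = [6/29, 11/29, 13/29, 13/29, 17/29, 20/29, 27/29, 27/29, 1]
j=0: u_0=53/540 ∈ [0, 6/29) → index 0
j=1: u_1=113/540 ∈ [6/29, 11/29) → index 1
j=2: u_2=173/540 ∈ [6/29, 11/29) → index 1
j=3: u_3=233/540 ∈ [11/29, 13/29) → index 2
j=4: u_4=293/540 ∈ [13/29, 17/29) → index 4
j=5: u_5=353/540 ∈ [17/29, 20/29) → index 5
j=6: u_6=413/540 ∈ [20/29, 27/29) → index 6
j=7: u_7=473/540 ∈ [20/29, 27/29) → index 6
j=8: u_8=533/540 ∈ [27/29, 1) → index 8

0 1 1 2 4 5 6 6 8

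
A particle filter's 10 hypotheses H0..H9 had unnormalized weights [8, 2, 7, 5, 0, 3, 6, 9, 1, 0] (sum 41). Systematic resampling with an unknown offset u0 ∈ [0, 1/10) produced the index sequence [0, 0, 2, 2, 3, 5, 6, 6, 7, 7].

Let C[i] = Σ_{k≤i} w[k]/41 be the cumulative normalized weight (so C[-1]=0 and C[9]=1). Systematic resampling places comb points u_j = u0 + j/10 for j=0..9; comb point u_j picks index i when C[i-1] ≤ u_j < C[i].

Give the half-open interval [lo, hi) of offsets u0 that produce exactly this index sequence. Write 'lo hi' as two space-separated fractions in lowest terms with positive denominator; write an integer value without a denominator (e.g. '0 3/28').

C = [8/41, 10/41, 17/41, 22/41, 22/41, 25/41, 31/41, 40/41, 1, 1]
j=0 picked index 0: u0 ∈ [0, 8/41)
j=1 picked index 0: u0 ∈ [-1/10, 39/410)
j=2 picked index 2: u0 ∈ [9/205, 44/205)
j=3 picked index 2: u0 ∈ [-23/410, 47/410)
j=4 picked index 3: u0 ∈ [3/205, 28/205)
j=5 picked index 5: u0 ∈ [3/82, 9/82)
j=6 picked index 6: u0 ∈ [2/205, 32/205)
j=7 picked index 6: u0 ∈ [-37/410, 23/410)
j=8 picked index 7: u0 ∈ [-9/205, 36/205)
j=9 picked index 7: u0 ∈ [-59/410, 31/410)
intersection: [9/205, 23/410)

9/205 23/410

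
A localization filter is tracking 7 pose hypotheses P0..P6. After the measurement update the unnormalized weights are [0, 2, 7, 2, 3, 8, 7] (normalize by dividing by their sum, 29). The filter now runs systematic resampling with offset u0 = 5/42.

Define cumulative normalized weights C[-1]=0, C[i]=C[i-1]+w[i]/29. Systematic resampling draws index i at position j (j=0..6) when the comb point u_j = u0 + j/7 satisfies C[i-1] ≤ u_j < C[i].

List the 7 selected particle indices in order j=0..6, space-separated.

C = [0, 2/29, 9/29, 11/29, 14/29, 22/29, 1]
j=0: u_0=5/42 ∈ [2/29, 9/29) → index 2
j=1: u_1=11/42 ∈ [2/29, 9/29) → index 2
j=2: u_2=17/42 ∈ [11/29, 14/29) → index 4
j=3: u_3=23/42 ∈ [14/29, 22/29) → index 5
j=4: u_4=29/42 ∈ [14/29, 22/29) → index 5
j=5: u_5=5/6 ∈ [22/29, 1) → index 6
j=6: u_6=41/42 ∈ [22/29, 1) → index 6

2 2 4 5 5 6 6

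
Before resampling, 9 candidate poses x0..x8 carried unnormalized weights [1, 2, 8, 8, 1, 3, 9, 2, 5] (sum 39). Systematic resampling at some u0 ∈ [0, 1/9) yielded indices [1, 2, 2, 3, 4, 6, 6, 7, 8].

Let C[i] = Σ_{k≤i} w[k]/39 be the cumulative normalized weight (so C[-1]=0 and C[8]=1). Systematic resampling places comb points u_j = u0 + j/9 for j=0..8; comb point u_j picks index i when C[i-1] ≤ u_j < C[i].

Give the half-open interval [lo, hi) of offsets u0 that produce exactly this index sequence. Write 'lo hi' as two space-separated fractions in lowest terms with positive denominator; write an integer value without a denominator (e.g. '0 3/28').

C = [1/39, 1/13, 11/39, 19/39, 20/39, 23/39, 32/39, 34/39, 1]
j=0 picked index 1: u0 ∈ [1/39, 1/13)
j=1 picked index 2: u0 ∈ [-4/117, 20/117)
j=2 picked index 2: u0 ∈ [-17/117, 7/117)
j=3 picked index 3: u0 ∈ [-2/39, 2/13)
j=4 picked index 4: u0 ∈ [5/117, 8/117)
j=5 picked index 6: u0 ∈ [4/117, 31/117)
j=6 picked index 6: u0 ∈ [-1/13, 2/13)
j=7 picked index 7: u0 ∈ [5/117, 11/117)
j=8 picked index 8: u0 ∈ [-2/117, 1/9)
intersection: [5/117, 7/117)

5/117 7/117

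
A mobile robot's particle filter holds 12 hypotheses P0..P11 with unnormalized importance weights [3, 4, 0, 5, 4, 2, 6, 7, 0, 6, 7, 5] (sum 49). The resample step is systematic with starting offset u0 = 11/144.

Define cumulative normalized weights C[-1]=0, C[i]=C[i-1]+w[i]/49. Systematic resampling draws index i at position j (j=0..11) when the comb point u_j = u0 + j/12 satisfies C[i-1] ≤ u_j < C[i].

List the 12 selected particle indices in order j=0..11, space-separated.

1 3 3 4 6 7 7 9 9 10 11 11

C = [3/49, 1/7, 1/7, 12/49, 16/49, 18/49, 24/49, 31/49, 31/49, 37/49, 44/49, 1]
j=0: u_0=11/144 ∈ [3/49, 1/7) → index 1
j=1: u_1=23/144 ∈ [1/7, 12/49) → index 3
j=2: u_2=35/144 ∈ [1/7, 12/49) → index 3
j=3: u_3=47/144 ∈ [12/49, 16/49) → index 4
j=4: u_4=59/144 ∈ [18/49, 24/49) → index 6
j=5: u_5=71/144 ∈ [24/49, 31/49) → index 7
j=6: u_6=83/144 ∈ [24/49, 31/49) → index 7
j=7: u_7=95/144 ∈ [31/49, 37/49) → index 9
j=8: u_8=107/144 ∈ [31/49, 37/49) → index 9
j=9: u_9=119/144 ∈ [37/49, 44/49) → index 10
j=10: u_10=131/144 ∈ [44/49, 1) → index 11
j=11: u_11=143/144 ∈ [44/49, 1) → index 11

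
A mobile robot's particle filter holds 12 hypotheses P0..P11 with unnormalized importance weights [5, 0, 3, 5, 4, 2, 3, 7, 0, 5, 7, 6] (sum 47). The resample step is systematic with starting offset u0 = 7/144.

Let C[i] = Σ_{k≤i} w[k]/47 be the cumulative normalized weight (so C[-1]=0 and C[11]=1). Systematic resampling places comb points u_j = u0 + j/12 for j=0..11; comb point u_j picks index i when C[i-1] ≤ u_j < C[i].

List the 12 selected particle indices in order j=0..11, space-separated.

C = [5/47, 5/47, 8/47, 13/47, 17/47, 19/47, 22/47, 29/47, 29/47, 34/47, 41/47, 1]
j=0: u_0=7/144 ∈ [0, 5/47) → index 0
j=1: u_1=19/144 ∈ [5/47, 8/47) → index 2
j=2: u_2=31/144 ∈ [8/47, 13/47) → index 3
j=3: u_3=43/144 ∈ [13/47, 17/47) → index 4
j=4: u_4=55/144 ∈ [17/47, 19/47) → index 5
j=5: u_5=67/144 ∈ [19/47, 22/47) → index 6
j=6: u_6=79/144 ∈ [22/47, 29/47) → index 7
j=7: u_7=91/144 ∈ [29/47, 34/47) → index 9
j=8: u_8=103/144 ∈ [29/47, 34/47) → index 9
j=9: u_9=115/144 ∈ [34/47, 41/47) → index 10
j=10: u_10=127/144 ∈ [41/47, 1) → index 11
j=11: u_11=139/144 ∈ [41/47, 1) → index 11

0 2 3 4 5 6 7 9 9 10 11 11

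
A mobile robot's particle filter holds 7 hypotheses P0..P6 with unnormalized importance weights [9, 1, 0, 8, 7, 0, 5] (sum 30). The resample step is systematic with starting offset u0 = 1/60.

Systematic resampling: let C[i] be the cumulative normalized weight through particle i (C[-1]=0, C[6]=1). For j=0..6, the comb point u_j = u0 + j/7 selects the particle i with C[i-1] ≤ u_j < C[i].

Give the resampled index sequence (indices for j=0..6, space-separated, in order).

0 0 1 3 3 4 6

C = [3/10, 1/3, 1/3, 3/5, 5/6, 5/6, 1]
j=0: u_0=1/60 ∈ [0, 3/10) → index 0
j=1: u_1=67/420 ∈ [0, 3/10) → index 0
j=2: u_2=127/420 ∈ [3/10, 1/3) → index 1
j=3: u_3=187/420 ∈ [1/3, 3/5) → index 3
j=4: u_4=247/420 ∈ [1/3, 3/5) → index 3
j=5: u_5=307/420 ∈ [3/5, 5/6) → index 4
j=6: u_6=367/420 ∈ [5/6, 1) → index 6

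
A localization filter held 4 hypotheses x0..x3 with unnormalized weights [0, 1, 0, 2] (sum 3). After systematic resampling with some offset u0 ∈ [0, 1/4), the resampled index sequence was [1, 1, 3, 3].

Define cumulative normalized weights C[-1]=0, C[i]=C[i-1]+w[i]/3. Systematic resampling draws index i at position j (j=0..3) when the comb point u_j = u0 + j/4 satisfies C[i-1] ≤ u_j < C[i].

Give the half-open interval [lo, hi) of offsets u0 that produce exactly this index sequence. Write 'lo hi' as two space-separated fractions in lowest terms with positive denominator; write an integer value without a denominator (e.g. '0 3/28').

C = [0, 1/3, 1/3, 1]
j=0 picked index 1: u0 ∈ [0, 1/3)
j=1 picked index 1: u0 ∈ [-1/4, 1/12)
j=2 picked index 3: u0 ∈ [-1/6, 1/2)
j=3 picked index 3: u0 ∈ [-5/12, 1/4)
intersection: [0, 1/12)

0 1/12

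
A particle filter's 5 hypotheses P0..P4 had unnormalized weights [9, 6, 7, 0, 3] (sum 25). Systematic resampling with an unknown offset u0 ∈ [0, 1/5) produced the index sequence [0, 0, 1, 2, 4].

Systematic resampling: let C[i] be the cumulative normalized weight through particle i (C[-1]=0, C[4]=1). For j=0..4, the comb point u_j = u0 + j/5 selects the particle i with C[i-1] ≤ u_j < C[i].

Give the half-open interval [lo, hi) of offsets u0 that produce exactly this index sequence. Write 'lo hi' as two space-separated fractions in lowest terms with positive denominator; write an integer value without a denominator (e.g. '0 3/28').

2/25 4/25

C = [9/25, 3/5, 22/25, 22/25, 1]
j=0 picked index 0: u0 ∈ [0, 9/25)
j=1 picked index 0: u0 ∈ [-1/5, 4/25)
j=2 picked index 1: u0 ∈ [-1/25, 1/5)
j=3 picked index 2: u0 ∈ [0, 7/25)
j=4 picked index 4: u0 ∈ [2/25, 1/5)
intersection: [2/25, 4/25)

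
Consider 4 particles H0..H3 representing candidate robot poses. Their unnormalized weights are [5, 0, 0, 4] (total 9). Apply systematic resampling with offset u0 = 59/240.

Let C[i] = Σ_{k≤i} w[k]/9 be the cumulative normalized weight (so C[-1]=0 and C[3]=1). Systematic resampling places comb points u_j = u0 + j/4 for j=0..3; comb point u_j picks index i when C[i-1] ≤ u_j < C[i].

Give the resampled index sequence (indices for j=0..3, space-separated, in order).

0 0 3 3

C = [5/9, 5/9, 5/9, 1]
j=0: u_0=59/240 ∈ [0, 5/9) → index 0
j=1: u_1=119/240 ∈ [0, 5/9) → index 0
j=2: u_2=179/240 ∈ [5/9, 1) → index 3
j=3: u_3=239/240 ∈ [5/9, 1) → index 3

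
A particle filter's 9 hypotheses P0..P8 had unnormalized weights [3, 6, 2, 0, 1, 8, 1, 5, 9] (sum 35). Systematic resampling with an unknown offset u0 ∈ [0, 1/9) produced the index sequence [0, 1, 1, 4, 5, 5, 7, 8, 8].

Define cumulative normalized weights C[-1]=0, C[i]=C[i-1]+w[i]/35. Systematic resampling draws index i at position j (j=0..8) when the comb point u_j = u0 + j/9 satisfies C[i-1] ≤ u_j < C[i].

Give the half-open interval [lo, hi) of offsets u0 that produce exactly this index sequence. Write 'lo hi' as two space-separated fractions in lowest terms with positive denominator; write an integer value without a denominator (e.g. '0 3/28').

C = [3/35, 9/35, 11/35, 11/35, 12/35, 4/7, 3/5, 26/35, 1]
j=0 picked index 0: u0 ∈ [0, 3/35)
j=1 picked index 1: u0 ∈ [-8/315, 46/315)
j=2 picked index 1: u0 ∈ [-43/315, 11/315)
j=3 picked index 4: u0 ∈ [-2/105, 1/105)
j=4 picked index 5: u0 ∈ [-32/315, 8/63)
j=5 picked index 5: u0 ∈ [-67/315, 1/63)
j=6 picked index 7: u0 ∈ [-1/15, 8/105)
j=7 picked index 8: u0 ∈ [-11/315, 2/9)
j=8 picked index 8: u0 ∈ [-46/315, 1/9)
intersection: [0, 1/105)

0 1/105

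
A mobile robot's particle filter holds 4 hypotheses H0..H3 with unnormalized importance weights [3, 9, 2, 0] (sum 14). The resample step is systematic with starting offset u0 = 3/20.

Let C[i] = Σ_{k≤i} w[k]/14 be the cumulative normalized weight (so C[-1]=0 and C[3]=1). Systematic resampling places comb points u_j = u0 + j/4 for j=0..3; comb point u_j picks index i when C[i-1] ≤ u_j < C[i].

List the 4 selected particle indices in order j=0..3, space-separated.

0 1 1 2

C = [3/14, 6/7, 1, 1]
j=0: u_0=3/20 ∈ [0, 3/14) → index 0
j=1: u_1=2/5 ∈ [3/14, 6/7) → index 1
j=2: u_2=13/20 ∈ [3/14, 6/7) → index 1
j=3: u_3=9/10 ∈ [6/7, 1) → index 2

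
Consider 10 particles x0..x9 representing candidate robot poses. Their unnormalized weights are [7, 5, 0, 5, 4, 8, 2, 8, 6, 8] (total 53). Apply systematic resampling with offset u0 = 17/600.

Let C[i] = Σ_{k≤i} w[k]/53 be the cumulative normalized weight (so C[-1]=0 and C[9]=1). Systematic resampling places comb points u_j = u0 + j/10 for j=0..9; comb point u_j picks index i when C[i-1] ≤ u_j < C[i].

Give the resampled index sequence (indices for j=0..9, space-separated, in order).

C = [7/53, 12/53, 12/53, 17/53, 21/53, 29/53, 31/53, 39/53, 45/53, 1]
j=0: u_0=17/600 ∈ [0, 7/53) → index 0
j=1: u_1=77/600 ∈ [0, 7/53) → index 0
j=2: u_2=137/600 ∈ [12/53, 17/53) → index 3
j=3: u_3=197/600 ∈ [17/53, 21/53) → index 4
j=4: u_4=257/600 ∈ [21/53, 29/53) → index 5
j=5: u_5=317/600 ∈ [21/53, 29/53) → index 5
j=6: u_6=377/600 ∈ [31/53, 39/53) → index 7
j=7: u_7=437/600 ∈ [31/53, 39/53) → index 7
j=8: u_8=497/600 ∈ [39/53, 45/53) → index 8
j=9: u_9=557/600 ∈ [45/53, 1) → index 9

0 0 3 4 5 5 7 7 8 9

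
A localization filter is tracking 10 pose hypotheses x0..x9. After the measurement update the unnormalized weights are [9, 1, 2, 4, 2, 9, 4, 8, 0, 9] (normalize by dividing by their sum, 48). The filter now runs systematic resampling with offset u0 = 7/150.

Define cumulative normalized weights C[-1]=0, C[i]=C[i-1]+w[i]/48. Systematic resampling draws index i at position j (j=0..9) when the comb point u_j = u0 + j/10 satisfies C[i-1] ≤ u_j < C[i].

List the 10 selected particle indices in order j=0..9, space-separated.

C = [3/16, 5/24, 1/4, 1/3, 3/8, 9/16, 31/48, 13/16, 13/16, 1]
j=0: u_0=7/150 ∈ [0, 3/16) → index 0
j=1: u_1=11/75 ∈ [0, 3/16) → index 0
j=2: u_2=37/150 ∈ [5/24, 1/4) → index 2
j=3: u_3=26/75 ∈ [1/3, 3/8) → index 4
j=4: u_4=67/150 ∈ [3/8, 9/16) → index 5
j=5: u_5=41/75 ∈ [3/8, 9/16) → index 5
j=6: u_6=97/150 ∈ [31/48, 13/16) → index 7
j=7: u_7=56/75 ∈ [31/48, 13/16) → index 7
j=8: u_8=127/150 ∈ [13/16, 1) → index 9
j=9: u_9=71/75 ∈ [13/16, 1) → index 9

0 0 2 4 5 5 7 7 9 9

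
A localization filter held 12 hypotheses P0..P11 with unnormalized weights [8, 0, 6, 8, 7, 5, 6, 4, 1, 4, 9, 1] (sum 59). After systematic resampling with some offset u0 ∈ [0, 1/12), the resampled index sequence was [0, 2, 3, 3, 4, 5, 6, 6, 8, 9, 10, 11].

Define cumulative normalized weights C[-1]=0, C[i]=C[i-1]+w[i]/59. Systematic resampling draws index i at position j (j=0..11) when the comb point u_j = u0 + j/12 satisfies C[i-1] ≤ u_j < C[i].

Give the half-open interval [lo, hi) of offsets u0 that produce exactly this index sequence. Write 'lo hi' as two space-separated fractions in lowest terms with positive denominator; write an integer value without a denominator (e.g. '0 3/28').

14/177 19/236

C = [8/59, 8/59, 14/59, 22/59, 29/59, 34/59, 40/59, 44/59, 45/59, 49/59, 58/59, 1]
j=0 picked index 0: u0 ∈ [0, 8/59)
j=1 picked index 2: u0 ∈ [37/708, 109/708)
j=2 picked index 3: u0 ∈ [25/354, 73/354)
j=3 picked index 3: u0 ∈ [-3/236, 29/236)
j=4 picked index 4: u0 ∈ [7/177, 28/177)
j=5 picked index 5: u0 ∈ [53/708, 113/708)
j=6 picked index 6: u0 ∈ [9/118, 21/118)
j=7 picked index 6: u0 ∈ [-5/708, 67/708)
j=8 picked index 8: u0 ∈ [14/177, 17/177)
j=9 picked index 9: u0 ∈ [3/236, 19/236)
j=10 picked index 10: u0 ∈ [-1/354, 53/354)
j=11 picked index 11: u0 ∈ [47/708, 1/12)
intersection: [14/177, 19/236)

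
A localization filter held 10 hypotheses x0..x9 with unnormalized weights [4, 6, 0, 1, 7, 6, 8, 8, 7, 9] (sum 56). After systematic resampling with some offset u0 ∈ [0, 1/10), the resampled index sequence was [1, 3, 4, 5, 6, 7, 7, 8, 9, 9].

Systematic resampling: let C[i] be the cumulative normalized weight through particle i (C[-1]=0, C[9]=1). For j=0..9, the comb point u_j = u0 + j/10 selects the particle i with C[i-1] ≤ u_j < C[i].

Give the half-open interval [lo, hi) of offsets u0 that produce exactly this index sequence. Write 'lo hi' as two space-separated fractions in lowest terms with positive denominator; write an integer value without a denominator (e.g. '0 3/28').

11/140 27/280

C = [1/14, 5/28, 5/28, 11/56, 9/28, 3/7, 4/7, 5/7, 47/56, 1]
j=0 picked index 1: u0 ∈ [1/14, 5/28)
j=1 picked index 3: u0 ∈ [11/140, 27/280)
j=2 picked index 4: u0 ∈ [-1/280, 17/140)
j=3 picked index 5: u0 ∈ [3/140, 9/70)
j=4 picked index 6: u0 ∈ [1/35, 6/35)
j=5 picked index 7: u0 ∈ [1/14, 3/14)
j=6 picked index 7: u0 ∈ [-1/35, 4/35)
j=7 picked index 8: u0 ∈ [1/70, 39/280)
j=8 picked index 9: u0 ∈ [11/280, 1/5)
j=9 picked index 9: u0 ∈ [-17/280, 1/10)
intersection: [11/140, 27/280)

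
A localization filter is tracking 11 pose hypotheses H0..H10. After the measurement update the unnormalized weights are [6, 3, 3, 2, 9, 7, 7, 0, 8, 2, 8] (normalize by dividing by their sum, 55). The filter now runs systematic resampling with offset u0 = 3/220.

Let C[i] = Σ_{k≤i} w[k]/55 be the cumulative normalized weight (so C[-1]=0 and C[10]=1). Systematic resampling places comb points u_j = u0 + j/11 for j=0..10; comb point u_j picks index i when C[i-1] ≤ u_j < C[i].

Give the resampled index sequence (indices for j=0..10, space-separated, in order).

C = [6/55, 9/55, 12/55, 14/55, 23/55, 6/11, 37/55, 37/55, 9/11, 47/55, 1]
j=0: u_0=3/220 ∈ [0, 6/55) → index 0
j=1: u_1=23/220 ∈ [0, 6/55) → index 0
j=2: u_2=43/220 ∈ [9/55, 12/55) → index 2
j=3: u_3=63/220 ∈ [14/55, 23/55) → index 4
j=4: u_4=83/220 ∈ [14/55, 23/55) → index 4
j=5: u_5=103/220 ∈ [23/55, 6/11) → index 5
j=6: u_6=123/220 ∈ [6/11, 37/55) → index 6
j=7: u_7=13/20 ∈ [6/11, 37/55) → index 6
j=8: u_8=163/220 ∈ [37/55, 9/11) → index 8
j=9: u_9=183/220 ∈ [9/11, 47/55) → index 9
j=10: u_10=203/220 ∈ [47/55, 1) → index 10

0 0 2 4 4 5 6 6 8 9 10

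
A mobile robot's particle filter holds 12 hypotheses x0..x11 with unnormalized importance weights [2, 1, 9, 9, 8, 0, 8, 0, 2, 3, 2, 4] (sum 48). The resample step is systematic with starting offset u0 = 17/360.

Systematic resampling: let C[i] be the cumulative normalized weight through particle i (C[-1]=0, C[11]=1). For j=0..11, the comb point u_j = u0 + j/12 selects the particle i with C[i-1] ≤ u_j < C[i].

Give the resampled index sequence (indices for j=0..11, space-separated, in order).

1 2 2 3 3 4 4 6 6 8 10 11

C = [1/24, 1/16, 1/4, 7/16, 29/48, 29/48, 37/48, 37/48, 13/16, 7/8, 11/12, 1]
j=0: u_0=17/360 ∈ [1/24, 1/16) → index 1
j=1: u_1=47/360 ∈ [1/16, 1/4) → index 2
j=2: u_2=77/360 ∈ [1/16, 1/4) → index 2
j=3: u_3=107/360 ∈ [1/4, 7/16) → index 3
j=4: u_4=137/360 ∈ [1/4, 7/16) → index 3
j=5: u_5=167/360 ∈ [7/16, 29/48) → index 4
j=6: u_6=197/360 ∈ [7/16, 29/48) → index 4
j=7: u_7=227/360 ∈ [29/48, 37/48) → index 6
j=8: u_8=257/360 ∈ [29/48, 37/48) → index 6
j=9: u_9=287/360 ∈ [37/48, 13/16) → index 8
j=10: u_10=317/360 ∈ [7/8, 11/12) → index 10
j=11: u_11=347/360 ∈ [11/12, 1) → index 11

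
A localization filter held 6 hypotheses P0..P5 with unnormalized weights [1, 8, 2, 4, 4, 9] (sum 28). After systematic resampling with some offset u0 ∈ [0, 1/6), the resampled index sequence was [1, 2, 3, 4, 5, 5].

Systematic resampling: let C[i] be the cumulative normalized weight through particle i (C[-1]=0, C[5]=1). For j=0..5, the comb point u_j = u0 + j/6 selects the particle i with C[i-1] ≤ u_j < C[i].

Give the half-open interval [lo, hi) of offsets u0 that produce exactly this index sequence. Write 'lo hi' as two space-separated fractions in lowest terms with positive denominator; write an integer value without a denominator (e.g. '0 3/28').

13/84 1/6

C = [1/28, 9/28, 11/28, 15/28, 19/28, 1]
j=0 picked index 1: u0 ∈ [1/28, 9/28)
j=1 picked index 2: u0 ∈ [13/84, 19/84)
j=2 picked index 3: u0 ∈ [5/84, 17/84)
j=3 picked index 4: u0 ∈ [1/28, 5/28)
j=4 picked index 5: u0 ∈ [1/84, 1/3)
j=5 picked index 5: u0 ∈ [-13/84, 1/6)
intersection: [13/84, 1/6)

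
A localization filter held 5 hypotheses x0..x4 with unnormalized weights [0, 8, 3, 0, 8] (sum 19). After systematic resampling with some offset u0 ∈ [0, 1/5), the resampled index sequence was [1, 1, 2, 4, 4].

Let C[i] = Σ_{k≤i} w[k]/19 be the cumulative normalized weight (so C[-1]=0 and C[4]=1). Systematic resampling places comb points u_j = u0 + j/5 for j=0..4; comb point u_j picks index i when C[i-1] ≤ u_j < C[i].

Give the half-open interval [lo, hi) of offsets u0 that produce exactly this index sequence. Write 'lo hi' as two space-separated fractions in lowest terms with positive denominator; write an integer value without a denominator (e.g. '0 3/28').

2/95 17/95

C = [0, 8/19, 11/19, 11/19, 1]
j=0 picked index 1: u0 ∈ [0, 8/19)
j=1 picked index 1: u0 ∈ [-1/5, 21/95)
j=2 picked index 2: u0 ∈ [2/95, 17/95)
j=3 picked index 4: u0 ∈ [-2/95, 2/5)
j=4 picked index 4: u0 ∈ [-21/95, 1/5)
intersection: [2/95, 17/95)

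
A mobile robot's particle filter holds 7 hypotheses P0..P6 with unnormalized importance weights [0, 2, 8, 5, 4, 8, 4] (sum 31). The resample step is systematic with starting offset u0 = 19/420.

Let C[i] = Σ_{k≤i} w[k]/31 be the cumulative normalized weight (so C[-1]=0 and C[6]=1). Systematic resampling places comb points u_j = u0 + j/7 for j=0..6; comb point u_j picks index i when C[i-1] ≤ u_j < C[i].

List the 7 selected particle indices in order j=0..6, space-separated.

1 2 3 3 5 5 6

C = [0, 2/31, 10/31, 15/31, 19/31, 27/31, 1]
j=0: u_0=19/420 ∈ [0, 2/31) → index 1
j=1: u_1=79/420 ∈ [2/31, 10/31) → index 2
j=2: u_2=139/420 ∈ [10/31, 15/31) → index 3
j=3: u_3=199/420 ∈ [10/31, 15/31) → index 3
j=4: u_4=37/60 ∈ [19/31, 27/31) → index 5
j=5: u_5=319/420 ∈ [19/31, 27/31) → index 5
j=6: u_6=379/420 ∈ [27/31, 1) → index 6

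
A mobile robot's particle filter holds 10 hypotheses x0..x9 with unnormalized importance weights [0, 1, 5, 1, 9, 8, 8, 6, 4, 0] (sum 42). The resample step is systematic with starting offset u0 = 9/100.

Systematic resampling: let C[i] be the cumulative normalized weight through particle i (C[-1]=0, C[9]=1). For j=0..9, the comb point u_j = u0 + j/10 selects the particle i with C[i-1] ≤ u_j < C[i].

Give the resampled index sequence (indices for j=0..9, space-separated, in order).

C = [0, 1/42, 1/7, 1/6, 8/21, 4/7, 16/21, 19/21, 1, 1]
j=0: u_0=9/100 ∈ [1/42, 1/7) → index 2
j=1: u_1=19/100 ∈ [1/6, 8/21) → index 4
j=2: u_2=29/100 ∈ [1/6, 8/21) → index 4
j=3: u_3=39/100 ∈ [8/21, 4/7) → index 5
j=4: u_4=49/100 ∈ [8/21, 4/7) → index 5
j=5: u_5=59/100 ∈ [4/7, 16/21) → index 6
j=6: u_6=69/100 ∈ [4/7, 16/21) → index 6
j=7: u_7=79/100 ∈ [16/21, 19/21) → index 7
j=8: u_8=89/100 ∈ [16/21, 19/21) → index 7
j=9: u_9=99/100 ∈ [19/21, 1) → index 8

2 4 4 5 5 6 6 7 7 8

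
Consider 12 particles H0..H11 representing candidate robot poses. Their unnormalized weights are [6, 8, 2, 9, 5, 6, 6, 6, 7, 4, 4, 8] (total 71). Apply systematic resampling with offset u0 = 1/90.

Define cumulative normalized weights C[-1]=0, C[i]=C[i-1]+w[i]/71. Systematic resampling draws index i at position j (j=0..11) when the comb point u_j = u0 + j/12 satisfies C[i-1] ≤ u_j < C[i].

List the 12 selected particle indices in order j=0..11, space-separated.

0 1 1 3 3 5 6 7 8 8 10 11

C = [6/71, 14/71, 16/71, 25/71, 30/71, 36/71, 42/71, 48/71, 55/71, 59/71, 63/71, 1]
j=0: u_0=1/90 ∈ [0, 6/71) → index 0
j=1: u_1=17/180 ∈ [6/71, 14/71) → index 1
j=2: u_2=8/45 ∈ [6/71, 14/71) → index 1
j=3: u_3=47/180 ∈ [16/71, 25/71) → index 3
j=4: u_4=31/90 ∈ [16/71, 25/71) → index 3
j=5: u_5=77/180 ∈ [30/71, 36/71) → index 5
j=6: u_6=23/45 ∈ [36/71, 42/71) → index 6
j=7: u_7=107/180 ∈ [42/71, 48/71) → index 7
j=8: u_8=61/90 ∈ [48/71, 55/71) → index 8
j=9: u_9=137/180 ∈ [48/71, 55/71) → index 8
j=10: u_10=38/45 ∈ [59/71, 63/71) → index 10
j=11: u_11=167/180 ∈ [63/71, 1) → index 11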